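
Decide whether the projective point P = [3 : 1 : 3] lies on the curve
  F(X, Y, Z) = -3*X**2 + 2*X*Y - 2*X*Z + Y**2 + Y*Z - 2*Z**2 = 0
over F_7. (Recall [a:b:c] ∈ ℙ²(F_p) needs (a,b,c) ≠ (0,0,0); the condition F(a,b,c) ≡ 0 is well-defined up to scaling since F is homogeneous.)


F(3,1,3) ≡ 3 (mod 7); P is NOT on the curve.

Evaluate F(3, 1, 3) term-by-term (mod 7).
  -3*X**2 ↦ -3·9·1·1 = -27
  2*X*Y ↦ 2·3·1·1 = 6
  -2*X*Z ↦ -2·3·1·3 = -18
  Y**2 ↦ 1·1·1·1 = 1
  Y*Z ↦ 1·1·1·3 = 3
  -2*Z**2 ↦ -2·1·1·9 = -18
Sum: F(3, 1, 3) = (-27) + (6) + (-18) + (1) + (3) + (-18) = -53.
Reducing mod 7: -53 ≡ 3 (mod 7).
Since F(a, b, c) ≡ 3 ≠ 0 (mod 7), P does NOT lie on the curve.


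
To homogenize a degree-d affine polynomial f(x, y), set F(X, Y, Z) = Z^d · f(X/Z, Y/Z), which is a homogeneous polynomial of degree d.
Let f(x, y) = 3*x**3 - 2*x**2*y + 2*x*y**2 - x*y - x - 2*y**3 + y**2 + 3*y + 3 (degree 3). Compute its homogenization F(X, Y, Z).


F(X, Y, Z) = 3*X**3 - 2*X**2*Y + 2*X*Y**2 - X*Y*Z - X*Z**2 - 2*Y**3 + Y**2*Z + 3*Y*Z**2 + 3*Z**3

deg(f) = 3.
Substitute x = X/Z, y = Y/Z into f, then multiply by Z^3.
  monomial 3·x^3·y^0 ↦ 3·X^3·Y^0·Z^0.
  monomial -2·x^2·y^1 ↦ -2·X^2·Y^1·Z^0.
  monomial 2·x^1·y^2 ↦ 2·X^1·Y^2·Z^0.
  monomial -1·x^1·y^1 ↦ -1·X^1·Y^1·Z^1.
  monomial -1·x^1·y^0 ↦ -1·X^1·Y^0·Z^2.
  monomial -2·x^0·y^3 ↦ -2·X^0·Y^3·Z^0.
  monomial 1·x^0·y^2 ↦ 1·X^0·Y^2·Z^1.
  monomial 3·x^0·y^1 ↦ 3·X^0·Y^1·Z^2.
  monomial 3·x^0·y^0 ↦ 3·X^0·Y^0·Z^3.
Collecting: F(X, Y, Z) = 3*X**3 - 2*X**2*Y + 2*X*Y**2 - X*Y*Z - X*Z**2 - 2*Y**3 + Y**2*Z + 3*Y*Z**2 + 3*Z**3.


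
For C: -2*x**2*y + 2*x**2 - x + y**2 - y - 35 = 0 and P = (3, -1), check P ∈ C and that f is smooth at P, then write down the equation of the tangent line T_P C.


Tangent line at P: 23*x - 21*y - 90 = 0.

Step 1: f(3, -1) = 0, so P lies on C.
Step 2: partial derivatives
  f_x(x, y) = -4*x*y + 4*x - 1, f_y(x, y) = -2*x**2 + 2*y - 1.
  f_x(P) = 23, f_y(P) = -21 (gradient nonzero, so P is smooth).
Step 3: tangent line at P: 23·(x − 3) + -21·(y − -1) = 0.
Expanding: 23*x - 21*y - 90 = 0.


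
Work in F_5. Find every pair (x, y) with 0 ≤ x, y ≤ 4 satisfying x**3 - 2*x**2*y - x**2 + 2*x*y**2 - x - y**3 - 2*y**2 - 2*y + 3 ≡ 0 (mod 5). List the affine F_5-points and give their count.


Affine F_5-points: {(2, 0), (2, 2), (4, 2)}; count = 3.

For each of the 25 pairs (x, y) ∈ F_5², evaluate f(x, y) mod 5. Record the zeros.
  x = 0: [0↦3, 1↦3, 2↦3, 3↦2, 4↦4]  zeros at y ∈ ∅
  x = 1: [0↦2, 1↦2, 2↦1, 3↦3, 4↦2]  zeros at y ∈ ∅
  x = 2: [0↦0, 1↦1, 2↦0, 3↦1, 4↦3]  zeros at y ∈ {0, 2}
  x = 3: [0↦3, 1↦1, 2↦1, 3↦2, 4↦3]  zeros at y ∈ ∅
  x = 4: [0↦2, 1↦3, 2↦0, 3↦2, 4↦3]  zeros at y ∈ {2}
Collecting zeros: affine points = {(2, 0), (2, 2), (4, 2)}.
Total count |C(F_5)_aff| = 3.


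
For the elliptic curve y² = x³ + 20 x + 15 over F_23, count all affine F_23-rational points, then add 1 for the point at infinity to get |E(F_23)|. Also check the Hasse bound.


Affine points = {(1, 6), (1, 17), (6, 11), (6, 12), (9, 2), (9, 21), (11, 5), (11, 18), (14, 7), (14, 16), (17, 1), (17, 22), (19, 3), (19, 20), (21, 6), (21, 17)}; affine count = 16; |E(F_23)| = 17.

Discriminant check: Δ ∝ 4a³ + 27b² = 4·20³ + 27·15² = 4·8000 + 27·225 ≡ 10 (mod 23). Nonzero ⇒ E is nonsingular.
For each x ∈ F_23, compute rhs = x³ + 20·x + 15 mod 23, then count y ∈ F_23 with y² ≡ rhs.
  x = 0: rhs = 15, matching y values: none (0 points).
  x = 1: rhs = 13, matching y values: 6, 17 (2 points).
  x = 2: rhs = 17, matching y values: none (0 points).
  x = 3: rhs = 10, matching y values: none (0 points).
  x = 4: rhs = 21, matching y values: none (0 points).
  x = 5: rhs = 10, matching y values: none (0 points).
  x = 6: rhs = 6, matching y values: 11, 12 (2 points).
  x = 7: rhs = 15, matching y values: none (0 points).
  x = 8: rhs = 20, matching y values: none (0 points).
  x = 9: rhs = 4, matching y values: 2, 21 (2 points).
  x = 10: rhs = 19, matching y values: none (0 points).
  x = 11: rhs = 2, matching y values: 5, 18 (2 points).
  x = 12: rhs = 5, matching y values: none (0 points).
  x = 13: rhs = 11, matching y values: none (0 points).
  x = 14: rhs = 3, matching y values: 7, 16 (2 points).
  x = 15: rhs = 10, matching y values: none (0 points).
  x = 16: rhs = 15, matching y values: none (0 points).
  x = 17: rhs = 1, matching y values: 1, 22 (2 points).
  x = 18: rhs = 20, matching y values: none (0 points).
  x = 19: rhs = 9, matching y values: 3, 20 (2 points).
  x = 20: rhs = 20, matching y values: none (0 points).
  x = 21: rhs = 13, matching y values: 6, 17 (2 points).
  x = 22: rhs = 17, matching y values: none (0 points).
Total affine count: 16.
Full point count |E(F_23)| = 16 + 1 = 17.
Hasse bound: |17 − (23+1)| = |-7| = 7 ≤ 2√23 ≈ 9.5917 ✓.


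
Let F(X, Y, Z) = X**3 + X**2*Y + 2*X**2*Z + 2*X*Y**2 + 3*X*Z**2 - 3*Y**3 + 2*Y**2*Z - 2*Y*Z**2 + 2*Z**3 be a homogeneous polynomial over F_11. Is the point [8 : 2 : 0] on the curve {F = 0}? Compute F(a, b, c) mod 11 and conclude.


F(8,2,0) ≡ 9 (mod 11); P is NOT on the curve.

Evaluate F(8, 2, 0) term-by-term (mod 11).
  X**3 ↦ 1·512·1·1 = 512
  X**2*Y ↦ 1·64·2·1 = 128
  2*X**2*Z ↦ 2·64·1·0 = 0
  2*X*Y**2 ↦ 2·8·4·1 = 64
  3*X*Z**2 ↦ 3·8·1·0 = 0
  -3*Y**3 ↦ -3·1·8·1 = -24
  2*Y**2*Z ↦ 2·1·4·0 = 0
  -2*Y*Z**2 ↦ -2·1·2·0 = 0
  2*Z**3 ↦ 2·1·1·0 = 0
Sum: F(8, 2, 0) = (512) + (128) + (0) + (64) + (0) + (-24) + (0) + (0) + (0) = 680.
Reducing mod 11: 680 ≡ 9 (mod 11).
Since F(a, b, c) ≡ 9 ≠ 0 (mod 11), P does NOT lie on the curve.


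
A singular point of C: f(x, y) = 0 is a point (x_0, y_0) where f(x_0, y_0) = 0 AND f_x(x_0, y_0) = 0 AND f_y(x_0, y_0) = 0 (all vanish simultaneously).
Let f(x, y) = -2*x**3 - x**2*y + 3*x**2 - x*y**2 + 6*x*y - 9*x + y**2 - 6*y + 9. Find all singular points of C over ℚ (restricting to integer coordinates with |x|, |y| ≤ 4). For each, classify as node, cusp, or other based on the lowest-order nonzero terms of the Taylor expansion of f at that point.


Singular points: {(0, 3)}; classification: cusp.

Compute partial derivatives:
  f_x = -6*x**2 - 2*x*y + 6*x - y**2 + 6*y - 9.
  f_y = -x**2 - 2*x*y + 6*x + 2*y - 6.
Scan x_0 ∈ {−4, ..., 4}. For each x_0, f_y(x_0, y) is a polynomial in y; find its integer roots y ∈ {−4, ..., 4}, then test f_x and f at those candidates.
  x = -4: f_y(-4, y) = 10*y - 46; no integer root y with |y| ≤ 4.
  x = -3: f_y(-3, y) = 8*y - 33; no integer root y with |y| ≤ 4.
  x = -2: f_y(-2, y) = 6*y - 22; no integer root y with |y| ≤ 4.
  x = -1: f_y(-1, y) = 4*y - 13; no integer root y with |y| ≤ 4.
  x = 0: f_y(0, y) = 2*y - 6; vanishes at y ∈ {3}. (0, 3): f_x = 0, f = 0 — SINGULAR.
  x = 1: f_y(1, y) = -1; no integer root y with |y| ≤ 4.
  x = 2: f_y(2, y) = 2 - 2*y; vanishes at y ∈ {1}. (2, 1): f_x = -20 ≠ 0.
  x = 3: f_y(3, y) = 3 - 4*y; no integer root y with |y| ≤ 4.
  x = 4: f_y(4, y) = 2 - 6*y; no integer root y with |y| ≤ 4.
Only singular point on the grid: (0, 3).
Classify: substitute x = 0 + u, y = 3 + v and expand: f = -2*u**3 - u**2*v - u*v**2 + v**2.
No constant or linear terms (consistent with a singular point). Quadratic part: v**2. Cubic part: -2*u**3 - u**2*v - u*v**2.
The quadratic part v**2 is a perfect square, so there is a single (double) tangent line v = 0, i.e. y = 3. Restricting the cubic part to that line (v = 0) leaves -2*u**3 ≠ 0, so f is not divisible by v and the branch is v² ≈ 2*u**3 to lowest order — this is a cusp.
Classification: cusp.


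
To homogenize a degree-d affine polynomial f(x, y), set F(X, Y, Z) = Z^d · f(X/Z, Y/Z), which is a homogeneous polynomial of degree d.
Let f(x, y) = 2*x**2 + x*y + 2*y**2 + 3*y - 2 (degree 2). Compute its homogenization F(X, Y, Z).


F(X, Y, Z) = 2*X**2 + X*Y + 2*Y**2 + 3*Y*Z - 2*Z**2

deg(f) = 2.
Substitute x = X/Z, y = Y/Z into f, then multiply by Z^2.
  monomial 2·x^2·y^0 ↦ 2·X^2·Y^0·Z^0.
  monomial 1·x^1·y^1 ↦ 1·X^1·Y^1·Z^0.
  monomial 2·x^0·y^2 ↦ 2·X^0·Y^2·Z^0.
  monomial 3·x^0·y^1 ↦ 3·X^0·Y^1·Z^1.
  monomial -2·x^0·y^0 ↦ -2·X^0·Y^0·Z^2.
Collecting: F(X, Y, Z) = 2*X**2 + X*Y + 2*Y**2 + 3*Y*Z - 2*Z**2.


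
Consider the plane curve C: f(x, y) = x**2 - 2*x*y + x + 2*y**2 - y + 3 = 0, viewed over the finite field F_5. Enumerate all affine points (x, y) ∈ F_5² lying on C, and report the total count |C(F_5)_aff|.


Affine F_5-points: {(1, 0), (1, 4), (3, 0), (3, 1)}; count = 4.

For each of the 25 pairs (x, y) ∈ F_5², evaluate f(x, y) mod 5. Record the zeros.
  x = 0: [0↦3, 1↦4, 2↦4, 3↦3, 4↦1]  zeros at y ∈ ∅
  x = 1: [0↦0, 1↦4, 2↦2, 3↦4, 4↦0]  zeros at y ∈ {0, 4}
  x = 2: [0↦4, 1↦1, 2↦2, 3↦2, 4↦1]  zeros at y ∈ ∅
  x = 3: [0↦0, 1↦0, 2↦4, 3↦2, 4↦4]  zeros at y ∈ {0, 1}
  x = 4: [0↦3, 1↦1, 2↦3, 3↦4, 4↦4]  zeros at y ∈ ∅
Collecting zeros: affine points = {(1, 0), (1, 4), (3, 0), (3, 1)}.
Total count |C(F_5)_aff| = 4.


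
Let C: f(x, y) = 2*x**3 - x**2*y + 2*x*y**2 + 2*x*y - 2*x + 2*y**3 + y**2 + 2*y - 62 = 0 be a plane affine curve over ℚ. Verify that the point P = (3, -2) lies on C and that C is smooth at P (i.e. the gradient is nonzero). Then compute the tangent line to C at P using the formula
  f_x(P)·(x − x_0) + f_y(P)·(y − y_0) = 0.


Tangent line at P: 68*x - 5*y - 214 = 0.

Step 1: f(3, -2) = 0, so P lies on C.
Step 2: partial derivatives
  f_x(x, y) = 6*x**2 - 2*x*y + 2*y**2 + 2*y - 2, f_y(x, y) = -x**2 + 4*x*y + 2*x + 6*y**2 + 2*y + 2.
  f_x(P) = 68, f_y(P) = -5 (gradient nonzero, so P is smooth).
Step 3: tangent line at P: 68·(x − 3) + -5·(y − -2) = 0.
Expanding: 68*x - 5*y - 214 = 0.


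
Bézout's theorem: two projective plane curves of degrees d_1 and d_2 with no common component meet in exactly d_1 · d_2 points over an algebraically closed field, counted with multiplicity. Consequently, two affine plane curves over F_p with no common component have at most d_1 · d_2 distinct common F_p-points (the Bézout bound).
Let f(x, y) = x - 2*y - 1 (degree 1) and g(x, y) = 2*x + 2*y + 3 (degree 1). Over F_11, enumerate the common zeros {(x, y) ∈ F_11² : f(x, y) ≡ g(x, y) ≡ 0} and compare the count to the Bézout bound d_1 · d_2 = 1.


Common zeros: {(3, 1)}; count = 1; Bézout bound = 1.

deg(f) = 1, deg(g) = 1, so Bézout bound = 1.
Scan x ∈ F_11. For each x, list the y ∈ F_11 with f(x, y) ≡ 0 and those with g(x, y) ≡ 0 (mod 11); the common zeros in that column are the intersection.
  x = 0: f ≡ 0 at y ∈ {5}; g ≡ 0 at y ∈ {4}; common: ∅.
  x = 1: f ≡ 0 at y ∈ {0}; g ≡ 0 at y ∈ {3}; common: ∅.
  x = 2: f ≡ 0 at y ∈ {6}; g ≡ 0 at y ∈ {2}; common: ∅.
  x = 3: f ≡ 0 at y ∈ {1}; g ≡ 0 at y ∈ {1}; common: {1}.
  x = 4: f ≡ 0 at y ∈ {7}; g ≡ 0 at y ∈ {0}; common: ∅.
  x = 5: f ≡ 0 at y ∈ {2}; g ≡ 0 at y ∈ {10}; common: ∅.
  x = 6: f ≡ 0 at y ∈ {8}; g ≡ 0 at y ∈ {9}; common: ∅.
  x = 7: f ≡ 0 at y ∈ {3}; g ≡ 0 at y ∈ {8}; common: ∅.
  x = 8: f ≡ 0 at y ∈ {9}; g ≡ 0 at y ∈ {7}; common: ∅.
  x = 9: f ≡ 0 at y ∈ {4}; g ≡ 0 at y ∈ {6}; common: ∅.
  x = 10: f ≡ 0 at y ∈ {10}; g ≡ 0 at y ∈ {5}; common: ∅.
Collecting: common zeros = {(3, 1)}, so the count is 1.
Comparison with the Bézout bound: 1 ≤ 1 = deg(f)·deg(g), as expected for curves with no common component (the bound is attained).


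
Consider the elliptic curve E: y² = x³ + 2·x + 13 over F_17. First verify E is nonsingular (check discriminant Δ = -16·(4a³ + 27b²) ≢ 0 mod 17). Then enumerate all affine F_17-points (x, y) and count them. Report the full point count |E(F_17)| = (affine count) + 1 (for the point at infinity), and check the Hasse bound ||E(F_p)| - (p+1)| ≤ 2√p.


Affine points = {(0, 8), (0, 9), (1, 4), (1, 13), (2, 5), (2, 12), (4, 0), (7, 8), (7, 9), (10, 8), (10, 9), (13, 3), (13, 14), (15, 1), (15, 16)}; affine count = 15; |E(F_17)| = 16.

Discriminant check: Δ ∝ 4a³ + 27b² = 4·2³ + 27·13² = 4·8 + 27·169 ≡ 5 (mod 17). Nonzero ⇒ E is nonsingular.
For each x ∈ F_17, compute rhs = x³ + 2·x + 13 mod 17, then count y ∈ F_17 with y² ≡ rhs.
  x = 0: rhs = 13, matching y values: 8, 9 (2 points).
  x = 1: rhs = 16, matching y values: 4, 13 (2 points).
  x = 2: rhs = 8, matching y values: 5, 12 (2 points).
  x = 3: rhs = 12, matching y values: none (0 points).
  x = 4: rhs = 0, matching y values: 0 (1 points).
  x = 5: rhs = 12, matching y values: none (0 points).
  x = 6: rhs = 3, matching y values: none (0 points).
  x = 7: rhs = 13, matching y values: 8, 9 (2 points).
  x = 8: rhs = 14, matching y values: none (0 points).
  x = 9: rhs = 12, matching y values: none (0 points).
  x = 10: rhs = 13, matching y values: 8, 9 (2 points).
  x = 11: rhs = 6, matching y values: none (0 points).
  x = 12: rhs = 14, matching y values: none (0 points).
  x = 13: rhs = 9, matching y values: 3, 14 (2 points).
  x = 14: rhs = 14, matching y values: none (0 points).
  x = 15: rhs = 1, matching y values: 1, 16 (2 points).
  x = 16: rhs = 10, matching y values: none (0 points).
Total affine count: 15.
Full point count |E(F_17)| = 15 + 1 = 16.
Hasse bound: |16 − (17+1)| = |-2| = 2 ≤ 2√17 ≈ 8.2462 ✓.


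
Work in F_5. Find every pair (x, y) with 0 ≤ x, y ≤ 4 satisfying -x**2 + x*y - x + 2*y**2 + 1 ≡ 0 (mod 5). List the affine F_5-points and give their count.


Affine F_5-points: {(1, 3), (1, 4), (2, 0), (2, 4)}; count = 4.

For each of the 25 pairs (x, y) ∈ F_5², evaluate f(x, y) mod 5. Record the zeros.
  x = 0: [0↦1, 1↦3, 2↦4, 3↦4, 4↦3]  zeros at y ∈ ∅
  x = 1: [0↦4, 1↦2, 2↦4, 3↦0, 4↦0]  zeros at y ∈ {3, 4}
  x = 2: [0↦0, 1↦4, 2↦2, 3↦4, 4↦0]  zeros at y ∈ {0, 4}
  x = 3: [0↦4, 1↦4, 2↦3, 3↦1, 4↦3]  zeros at y ∈ ∅
  x = 4: [0↦1, 1↦2, 2↦2, 3↦1, 4↦4]  zeros at y ∈ ∅
Collecting zeros: affine points = {(1, 3), (1, 4), (2, 0), (2, 4)}.
Total count |C(F_5)_aff| = 4.


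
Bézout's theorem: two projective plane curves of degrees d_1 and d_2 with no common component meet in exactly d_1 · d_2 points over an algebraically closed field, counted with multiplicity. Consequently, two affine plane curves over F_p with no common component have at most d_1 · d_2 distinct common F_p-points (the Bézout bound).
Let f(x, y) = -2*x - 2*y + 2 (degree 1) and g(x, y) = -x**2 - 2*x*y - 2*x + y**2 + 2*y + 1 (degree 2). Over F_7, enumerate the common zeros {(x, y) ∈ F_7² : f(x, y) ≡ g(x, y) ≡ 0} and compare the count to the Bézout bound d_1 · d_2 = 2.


Common zeros: {(5, 3), (6, 2)}; count = 2; Bézout bound = 2.

deg(f) = 1, deg(g) = 2, so Bézout bound = 2.
Scan x ∈ F_7. For each x, list the y ∈ F_7 with f(x, y) ≡ 0 and those with g(x, y) ≡ 0 (mod 7); the common zeros in that column are the intersection.
  x = 0: f ≡ 0 at y ∈ {1}; g ≡ 0 at y ∈ {6}; common: ∅.
  x = 1: f ≡ 0 at y ∈ {0}; g ≡ 0 at y ∈ {3, 4}; common: ∅.
  x = 2: f ≡ 0 at y ∈ {6}; g ≡ 0 at y ∈ {0, 2}; common: ∅.
  x = 3: f ≡ 0 at y ∈ {5}; g ≡ 0 at y ∈ {0, 4}; common: ∅.
  x = 4: f ≡ 0 at y ∈ {4}; g ≡ 0 at y ∈ {1, 5}; common: ∅.
  x = 5: f ≡ 0 at y ∈ {3}; g ≡ 0 at y ∈ {3, 5}; common: {3}.
  x = 6: f ≡ 0 at y ∈ {2}; g ≡ 0 at y ∈ {1, 2}; common: {2}.
Collecting: common zeros = {(5, 3), (6, 2)}, so the count is 2.
Comparison with the Bézout bound: 2 ≤ 2 = deg(f)·deg(g), as expected for curves with no common component (the bound is attained).


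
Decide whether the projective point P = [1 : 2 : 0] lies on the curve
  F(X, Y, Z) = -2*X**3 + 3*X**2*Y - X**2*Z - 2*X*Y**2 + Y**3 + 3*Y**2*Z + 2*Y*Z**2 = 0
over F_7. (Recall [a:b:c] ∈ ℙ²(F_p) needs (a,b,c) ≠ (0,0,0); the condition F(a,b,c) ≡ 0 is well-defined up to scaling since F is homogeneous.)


F(1,2,0) ≡ 4 (mod 7); P is NOT on the curve.

Evaluate F(1, 2, 0) term-by-term (mod 7).
  -2*X**3 ↦ -2·1·1·1 = -2
  3*X**2*Y ↦ 3·1·2·1 = 6
  -X**2*Z ↦ -1·1·1·0 = 0
  -2*X*Y**2 ↦ -2·1·4·1 = -8
  Y**3 ↦ 1·1·8·1 = 8
  3*Y**2*Z ↦ 3·1·4·0 = 0
  2*Y*Z**2 ↦ 2·1·2·0 = 0
Sum: F(1, 2, 0) = (-2) + (6) + (0) + (-8) + (8) + (0) + (0) = 4.
Reducing mod 7: 4 ≡ 4 (mod 7).
Since F(a, b, c) ≡ 4 ≠ 0 (mod 7), P does NOT lie on the curve.


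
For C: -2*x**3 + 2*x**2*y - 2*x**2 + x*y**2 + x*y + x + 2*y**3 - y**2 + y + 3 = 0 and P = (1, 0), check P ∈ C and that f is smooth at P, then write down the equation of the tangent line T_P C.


Tangent line at P: -9*x + 4*y + 9 = 0.

Step 1: f(1, 0) = 0, so P lies on C.
Step 2: partial derivatives
  f_x(x, y) = -6*x**2 + 4*x*y - 4*x + y**2 + y + 1, f_y(x, y) = 2*x**2 + 2*x*y + x + 6*y**2 - 2*y + 1.
  f_x(P) = -9, f_y(P) = 4 (gradient nonzero, so P is smooth).
Step 3: tangent line at P: -9·(x − 1) + 4·(y − 0) = 0.
Expanding: -9*x + 4*y + 9 = 0.


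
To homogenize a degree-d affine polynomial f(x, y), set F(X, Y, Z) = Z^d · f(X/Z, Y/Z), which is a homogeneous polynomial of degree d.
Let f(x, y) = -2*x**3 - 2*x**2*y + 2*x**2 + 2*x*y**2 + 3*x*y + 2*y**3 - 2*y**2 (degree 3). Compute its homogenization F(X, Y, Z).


F(X, Y, Z) = -2*X**3 - 2*X**2*Y + 2*X**2*Z + 2*X*Y**2 + 3*X*Y*Z + 2*Y**3 - 2*Y**2*Z

deg(f) = 3.
Substitute x = X/Z, y = Y/Z into f, then multiply by Z^3.
  monomial -2·x^3·y^0 ↦ -2·X^3·Y^0·Z^0.
  monomial -2·x^2·y^1 ↦ -2·X^2·Y^1·Z^0.
  monomial 2·x^2·y^0 ↦ 2·X^2·Y^0·Z^1.
  monomial 2·x^1·y^2 ↦ 2·X^1·Y^2·Z^0.
  monomial 3·x^1·y^1 ↦ 3·X^1·Y^1·Z^1.
  monomial 2·x^0·y^3 ↦ 2·X^0·Y^3·Z^0.
  monomial -2·x^0·y^2 ↦ -2·X^0·Y^2·Z^1.
Collecting: F(X, Y, Z) = -2*X**3 - 2*X**2*Y + 2*X**2*Z + 2*X*Y**2 + 3*X*Y*Z + 2*Y**3 - 2*Y**2*Z.


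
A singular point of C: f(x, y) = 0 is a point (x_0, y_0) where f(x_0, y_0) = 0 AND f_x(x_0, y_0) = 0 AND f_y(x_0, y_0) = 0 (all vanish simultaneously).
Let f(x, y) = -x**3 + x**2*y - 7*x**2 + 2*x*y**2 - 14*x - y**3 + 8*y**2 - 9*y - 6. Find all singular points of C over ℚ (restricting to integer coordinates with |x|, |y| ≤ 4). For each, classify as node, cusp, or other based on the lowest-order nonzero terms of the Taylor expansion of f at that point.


Singular points: {(-2, 1)}; classification: cusp.

Compute partial derivatives:
  f_x = -3*x**2 + 2*x*y - 14*x + 2*y**2 - 14.
  f_y = x**2 + 4*x*y - 3*y**2 + 16*y - 9.
Scan x_0 ∈ {−4, ..., 4}. For each x_0, f_y(x_0, y) is a polynomial in y; find its integer roots y ∈ {−4, ..., 4}, then test f_x and f at those candidates.
  x = -4: f_y(-4, y) = 7 - 3*y**2; no integer root y with |y| ≤ 4.
  x = -3: f_y(-3, y) = -3*y**2 + 4*y; vanishes at y ∈ {0}. (-3, 0): f_x = 1 ≠ 0.
  x = -2: f_y(-2, y) = -3*y**2 + 8*y - 5; vanishes at y ∈ {1}. (-2, 1): f_x = 0, f = 0 — SINGULAR.
  x = -1: f_y(-1, y) = -3*y**2 + 12*y - 8; no integer root y with |y| ≤ 4.
  x = 0: f_y(0, y) = -3*y**2 + 16*y - 9; no integer root y with |y| ≤ 4.
  x = 1: f_y(1, y) = -3*y**2 + 20*y - 8; no integer root y with |y| ≤ 4.
  x = 2: f_y(2, y) = -3*y**2 + 24*y - 5; no integer root y with |y| ≤ 4.
  x = 3: f_y(3, y) = -3*y**2 + 28*y; vanishes at y ∈ {0}. (3, 0): f_x = -83 ≠ 0.
  x = 4: f_y(4, y) = -3*y**2 + 32*y + 7; no integer root y with |y| ≤ 4.
Only singular point on the grid: (-2, 1).
Classify: substitute x = -2 + u, y = 1 + v and expand: f = -u**3 + u**2*v + 2*u*v**2 - v**3 + v**2.
No constant or linear terms (consistent with a singular point). Quadratic part: v**2. Cubic part: -u**3 + u**2*v + 2*u*v**2 - v**3.
The quadratic part v**2 is a perfect square, so there is a single (double) tangent line v = 0, i.e. y = 1. Restricting the cubic part to that line (v = 0) leaves -u**3 ≠ 0, so f is not divisible by v and the branch is v² ≈ u**3 to lowest order — this is a cusp.
Classification: cusp.


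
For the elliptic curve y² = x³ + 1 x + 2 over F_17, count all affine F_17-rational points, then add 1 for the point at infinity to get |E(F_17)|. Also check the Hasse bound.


Affine points = {(0, 6), (0, 11), (1, 2), (1, 15), (3, 7), (3, 10), (4, 6), (4, 11), (5, 8), (5, 9), (9, 3), (9, 14), (10, 3), (10, 14), (11, 1), (11, 16), (12, 5), (12, 12), (13, 6), (13, 11), (15, 3), (15, 14), (16, 0)}; affine count = 23; |E(F_17)| = 24.

Discriminant check: Δ ∝ 4a³ + 27b² = 4·1³ + 27·2² = 4·1 + 27·4 ≡ 10 (mod 17). Nonzero ⇒ E is nonsingular.
For each x ∈ F_17, compute rhs = x³ + 1·x + 2 mod 17, then count y ∈ F_17 with y² ≡ rhs.
  x = 0: rhs = 2, matching y values: 6, 11 (2 points).
  x = 1: rhs = 4, matching y values: 2, 15 (2 points).
  x = 2: rhs = 12, matching y values: none (0 points).
  x = 3: rhs = 15, matching y values: 7, 10 (2 points).
  x = 4: rhs = 2, matching y values: 6, 11 (2 points).
  x = 5: rhs = 13, matching y values: 8, 9 (2 points).
  x = 6: rhs = 3, matching y values: none (0 points).
  x = 7: rhs = 12, matching y values: none (0 points).
  x = 8: rhs = 12, matching y values: none (0 points).
  x = 9: rhs = 9, matching y values: 3, 14 (2 points).
  x = 10: rhs = 9, matching y values: 3, 14 (2 points).
  x = 11: rhs = 1, matching y values: 1, 16 (2 points).
  x = 12: rhs = 8, matching y values: 5, 12 (2 points).
  x = 13: rhs = 2, matching y values: 6, 11 (2 points).
  x = 14: rhs = 6, matching y values: none (0 points).
  x = 15: rhs = 9, matching y values: 3, 14 (2 points).
  x = 16: rhs = 0, matching y values: 0 (1 points).
Total affine count: 23.
Full point count |E(F_17)| = 23 + 1 = 24.
Hasse bound: |24 − (17+1)| = |6| = 6 ≤ 2√17 ≈ 8.2462 ✓.


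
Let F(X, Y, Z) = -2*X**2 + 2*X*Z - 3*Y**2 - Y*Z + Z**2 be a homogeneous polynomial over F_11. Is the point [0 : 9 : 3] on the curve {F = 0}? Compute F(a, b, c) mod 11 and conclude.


F(0,9,3) ≡ 3 (mod 11); P is NOT on the curve.

Evaluate F(0, 9, 3) term-by-term (mod 11).
  -2*X**2 ↦ -2·0·1·1 = 0
  2*X*Z ↦ 2·0·1·3 = 0
  -3*Y**2 ↦ -3·1·81·1 = -243
  -Y*Z ↦ -1·1·9·3 = -27
  Z**2 ↦ 1·1·1·9 = 9
Sum: F(0, 9, 3) = (0) + (0) + (-243) + (-27) + (9) = -261.
Reducing mod 11: -261 ≡ 3 (mod 11).
Since F(a, b, c) ≡ 3 ≠ 0 (mod 11), P does NOT lie on the curve.


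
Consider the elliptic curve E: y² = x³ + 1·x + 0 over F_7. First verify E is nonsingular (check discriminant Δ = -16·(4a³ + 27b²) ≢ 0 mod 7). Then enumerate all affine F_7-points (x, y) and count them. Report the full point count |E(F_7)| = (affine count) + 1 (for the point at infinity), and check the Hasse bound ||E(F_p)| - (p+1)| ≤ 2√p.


Affine points = {(0, 0), (1, 3), (1, 4), (3, 3), (3, 4), (5, 2), (5, 5)}; affine count = 7; |E(F_7)| = 8.

Discriminant check: Δ ∝ 4a³ + 27b² = 4·1³ + 27·0² = 4·1 + 27·0 ≡ 4 (mod 7). Nonzero ⇒ E is nonsingular.
For each x ∈ F_7, compute rhs = x³ + 1·x + 0 mod 7, then count y ∈ F_7 with y² ≡ rhs.
  x = 0: rhs = 0, matching y values: 0 (1 points).
  x = 1: rhs = 2, matching y values: 3, 4 (2 points).
  x = 2: rhs = 3, matching y values: none (0 points).
  x = 3: rhs = 2, matching y values: 3, 4 (2 points).
  x = 4: rhs = 5, matching y values: none (0 points).
  x = 5: rhs = 4, matching y values: 2, 5 (2 points).
  x = 6: rhs = 5, matching y values: none (0 points).
Total affine count: 7.
Full point count |E(F_7)| = 7 + 1 = 8.
Hasse bound: |8 − (7+1)| = |0| = 0 ≤ 2√7 ≈ 5.2915 ✓.


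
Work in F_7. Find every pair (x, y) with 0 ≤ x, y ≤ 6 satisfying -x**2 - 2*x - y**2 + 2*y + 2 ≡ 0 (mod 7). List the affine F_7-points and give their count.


Affine F_7-points: {(1, 1), (2, 4), (2, 5), (3, 4), (3, 5), (4, 1), (6, 3), (6, 6)}; count = 8.

For each of the 49 pairs (x, y) ∈ F_7², evaluate f(x, y) mod 7. Record the zeros.
  x = 0: [0↦2, 1↦3, 2↦2, 3↦6, 4↦1, 5↦1, 6↦6]  zeros at y ∈ ∅
  x = 1: [0↦6, 1↦0, 2↦6, 3↦3, 4↦5, 5↦5, 6↦3]  zeros at y ∈ {1}
  x = 2: [0↦1, 1↦2, 2↦1, 3↦5, 4↦0, 5↦0, 6↦5]  zeros at y ∈ {4, 5}
  x = 3: [0↦1, 1↦2, 2↦1, 3↦5, 4↦0, 5↦0, 6↦5]  zeros at y ∈ {4, 5}
  x = 4: [0↦6, 1↦0, 2↦6, 3↦3, 4↦5, 5↦5, 6↦3]  zeros at y ∈ {1}
  x = 5: [0↦2, 1↦3, 2↦2, 3↦6, 4↦1, 5↦1, 6↦6]  zeros at y ∈ ∅
  x = 6: [0↦3, 1↦4, 2↦3, 3↦0, 4↦2, 5↦2, 6↦0]  zeros at y ∈ {3, 6}
Collecting zeros: affine points = {(1, 1), (2, 4), (2, 5), (3, 4), (3, 5), (4, 1), (6, 3), (6, 6)}.
Total count |C(F_7)_aff| = 8.


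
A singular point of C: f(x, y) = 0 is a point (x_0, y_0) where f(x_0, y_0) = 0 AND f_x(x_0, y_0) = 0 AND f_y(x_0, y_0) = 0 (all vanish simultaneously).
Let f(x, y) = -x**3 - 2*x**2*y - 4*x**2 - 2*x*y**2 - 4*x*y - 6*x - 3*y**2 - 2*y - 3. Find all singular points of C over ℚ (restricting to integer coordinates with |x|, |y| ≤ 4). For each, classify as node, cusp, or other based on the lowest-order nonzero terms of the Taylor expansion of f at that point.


Singular points: {(-2, 1)}; classification: cusp.

Compute partial derivatives:
  f_x = -3*x**2 - 4*x*y - 8*x - 2*y**2 - 4*y - 6.
  f_y = -2*x**2 - 4*x*y - 4*x - 6*y - 2.
Scan x_0 ∈ {−4, ..., 4}. For each x_0, f_y(x_0, y) is a polynomial in y; find its integer roots y ∈ {−4, ..., 4}, then test f_x and f at those candidates.
  x = -4: f_y(-4, y) = 10*y - 18; no integer root y with |y| ≤ 4.
  x = -3: f_y(-3, y) = 6*y - 8; no integer root y with |y| ≤ 4.
  x = -2: f_y(-2, y) = 2*y - 2; vanishes at y ∈ {1}. (-2, 1): f_x = 0, f = 0 — SINGULAR.
  x = -1: f_y(-1, y) = -2*y; vanishes at y ∈ {0}. (-1, 0): f_x = -1 ≠ 0.
  x = 0: f_y(0, y) = -6*y - 2; no integer root y with |y| ≤ 4.
  x = 1: f_y(1, y) = -10*y - 8; no integer root y with |y| ≤ 4.
  x = 2: f_y(2, y) = -14*y - 18; no integer root y with |y| ≤ 4.
  x = 3: f_y(3, y) = -18*y - 32; no integer root y with |y| ≤ 4.
  x = 4: f_y(4, y) = -22*y - 50; no integer root y with |y| ≤ 4.
Only singular point on the grid: (-2, 1).
Classify: substitute x = -2 + u, y = 1 + v and expand: f = -u**3 - 2*u**2*v - 2*u*v**2 + v**2.
No constant or linear terms (consistent with a singular point). Quadratic part: v**2. Cubic part: -u**3 - 2*u**2*v - 2*u*v**2.
The quadratic part v**2 is a perfect square, so there is a single (double) tangent line v = 0, i.e. y = 1. Restricting the cubic part to that line (v = 0) leaves -u**3 ≠ 0, so f is not divisible by v and the branch is v² ≈ u**3 to lowest order — this is a cusp.
Classification: cusp.


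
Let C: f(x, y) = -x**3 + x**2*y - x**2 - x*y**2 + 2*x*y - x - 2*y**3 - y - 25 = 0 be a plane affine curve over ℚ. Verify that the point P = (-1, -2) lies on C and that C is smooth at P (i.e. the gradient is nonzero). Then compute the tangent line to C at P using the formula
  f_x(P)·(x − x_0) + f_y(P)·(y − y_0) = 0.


Tangent line at P: -6*x - 30*y - 66 = 0.

Step 1: f(-1, -2) = 0, so P lies on C.
Step 2: partial derivatives
  f_x(x, y) = -3*x**2 + 2*x*y - 2*x - y**2 + 2*y - 1, f_y(x, y) = x**2 - 2*x*y + 2*x - 6*y**2 - 1.
  f_x(P) = -6, f_y(P) = -30 (gradient nonzero, so P is smooth).
Step 3: tangent line at P: -6·(x − -1) + -30·(y − -2) = 0.
Expanding: -6*x - 30*y - 66 = 0.


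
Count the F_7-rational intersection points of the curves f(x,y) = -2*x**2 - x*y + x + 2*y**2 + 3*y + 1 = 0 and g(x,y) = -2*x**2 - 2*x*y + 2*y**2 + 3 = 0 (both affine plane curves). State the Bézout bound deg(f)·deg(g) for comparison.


Common zeros: {(0, 3)}; count = 1; Bézout bound = 4.

deg(f) = 2, deg(g) = 2, so Bézout bound = 4.
Scan x ∈ F_7. For each x, list the y ∈ F_7 with f(x, y) ≡ 0 and those with g(x, y) ≡ 0 (mod 7); the common zeros in that column are the intersection.
  x = 0: f ≡ 0 at y ∈ {3, 6}; g ≡ 0 at y ∈ {3, 4}; common: {3}.
  x = 1: f ≡ 0 at y ∈ {0, 6}; g ≡ 0 at y ∈ ∅; common: ∅.
  x = 2: f ≡ 0 at y ∈ ∅; g ≡ 0 at y ∈ {1}; common: ∅.
  x = 3: f ≡ 0 at y ∈ {0}; g ≡ 0 at y ∈ {4, 6}; common: ∅.
  x = 4: f ≡ 0 at y ∈ {2}; g ≡ 0 at y ∈ {1, 3}; common: ∅.
  x = 5: f ≡ 0 at y ∈ ∅; g ≡ 0 at y ∈ {6}; common: ∅.
  x = 6: f ≡ 0 at y ∈ {2, 3}; g ≡ 0 at y ∈ ∅; common: ∅.
Collecting: common zeros = {(0, 3)}, so the count is 1.
Comparison with the Bézout bound: 1 ≤ 4 = deg(f)·deg(g), as expected for curves with no common component (the affine F_7-count falls short of the bound because intersections may lie at infinity, over extension fields, or carry multiplicity).


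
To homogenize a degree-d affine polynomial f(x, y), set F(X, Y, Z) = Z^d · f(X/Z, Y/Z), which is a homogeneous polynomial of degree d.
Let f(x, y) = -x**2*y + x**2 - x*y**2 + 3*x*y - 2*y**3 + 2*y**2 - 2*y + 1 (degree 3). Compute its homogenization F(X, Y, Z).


F(X, Y, Z) = -X**2*Y + X**2*Z - X*Y**2 + 3*X*Y*Z - 2*Y**3 + 2*Y**2*Z - 2*Y*Z**2 + Z**3

deg(f) = 3.
Substitute x = X/Z, y = Y/Z into f, then multiply by Z^3.
  monomial -1·x^2·y^1 ↦ -1·X^2·Y^1·Z^0.
  monomial 1·x^2·y^0 ↦ 1·X^2·Y^0·Z^1.
  monomial -1·x^1·y^2 ↦ -1·X^1·Y^2·Z^0.
  monomial 3·x^1·y^1 ↦ 3·X^1·Y^1·Z^1.
  monomial -2·x^0·y^3 ↦ -2·X^0·Y^3·Z^0.
  monomial 2·x^0·y^2 ↦ 2·X^0·Y^2·Z^1.
  monomial -2·x^0·y^1 ↦ -2·X^0·Y^1·Z^2.
  monomial 1·x^0·y^0 ↦ 1·X^0·Y^0·Z^3.
Collecting: F(X, Y, Z) = -X**2*Y + X**2*Z - X*Y**2 + 3*X*Y*Z - 2*Y**3 + 2*Y**2*Z - 2*Y*Z**2 + Z**3.


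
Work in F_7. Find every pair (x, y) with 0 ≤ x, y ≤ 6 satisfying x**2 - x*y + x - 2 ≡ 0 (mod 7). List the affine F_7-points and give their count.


Affine F_7-points: {(1, 0), (2, 2), (3, 1), (4, 1), (5, 0), (6, 2)}; count = 6.

For each of the 49 pairs (x, y) ∈ F_7², evaluate f(x, y) mod 7. Record the zeros.
  x = 0: [0↦5, 1↦5, 2↦5, 3↦5, 4↦5, 5↦5, 6↦5]  zeros at y ∈ ∅
  x = 1: [0↦0, 1↦6, 2↦5, 3↦4, 4↦3, 5↦2, 6↦1]  zeros at y ∈ {0}
  x = 2: [0↦4, 1↦2, 2↦0, 3↦5, 4↦3, 5↦1, 6↦6]  zeros at y ∈ {2}
  x = 3: [0↦3, 1↦0, 2↦4, 3↦1, 4↦5, 5↦2, 6↦6]  zeros at y ∈ {1}
  x = 4: [0↦4, 1↦0, 2↦3, 3↦6, 4↦2, 5↦5, 6↦1]  zeros at y ∈ {1}
  x = 5: [0↦0, 1↦2, 2↦4, 3↦6, 4↦1, 5↦3, 6↦5]  zeros at y ∈ {0}
  x = 6: [0↦5, 1↦6, 2↦0, 3↦1, 4↦2, 5↦3, 6↦4]  zeros at y ∈ {2}
Collecting zeros: affine points = {(1, 0), (2, 2), (3, 1), (4, 1), (5, 0), (6, 2)}.
Total count |C(F_7)_aff| = 6.


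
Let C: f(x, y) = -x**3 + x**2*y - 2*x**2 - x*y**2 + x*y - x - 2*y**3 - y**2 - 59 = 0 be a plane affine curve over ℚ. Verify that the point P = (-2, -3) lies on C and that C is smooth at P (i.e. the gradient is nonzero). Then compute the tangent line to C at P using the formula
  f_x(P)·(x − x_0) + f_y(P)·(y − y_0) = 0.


Tangent line at P: -5*x - 58*y - 184 = 0.

Step 1: f(-2, -3) = 0, so P lies on C.
Step 2: partial derivatives
  f_x(x, y) = -3*x**2 + 2*x*y - 4*x - y**2 + y - 1, f_y(x, y) = x**2 - 2*x*y + x - 6*y**2 - 2*y.
  f_x(P) = -5, f_y(P) = -58 (gradient nonzero, so P is smooth).
Step 3: tangent line at P: -5·(x − -2) + -58·(y − -3) = 0.
Expanding: -5*x - 58*y - 184 = 0.


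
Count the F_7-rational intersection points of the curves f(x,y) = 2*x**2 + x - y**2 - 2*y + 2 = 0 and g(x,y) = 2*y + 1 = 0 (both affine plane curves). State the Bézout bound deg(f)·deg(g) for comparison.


Common zeros: {(5, 3)}; count = 1; Bézout bound = 2.

deg(f) = 2, deg(g) = 1, so Bézout bound = 2.
Scan x ∈ F_7. For each x, list the y ∈ F_7 with f(x, y) ≡ 0 and those with g(x, y) ≡ 0 (mod 7); the common zeros in that column are the intersection.
  x = 0: f ≡ 0 at y ∈ ∅; g ≡ 0 at y ∈ {3}; common: ∅.
  x = 1: f ≡ 0 at y ∈ ∅; g ≡ 0 at y ∈ {3}; common: ∅.
  x = 2: f ≡ 0 at y ∈ ∅; g ≡ 0 at y ∈ {3}; common: ∅.
  x = 3: f ≡ 0 at y ∈ ∅; g ≡ 0 at y ∈ {3}; common: ∅.
  x = 4: f ≡ 0 at y ∈ {1, 4}; g ≡ 0 at y ∈ {3}; common: ∅.
  x = 5: f ≡ 0 at y ∈ {2, 3}; g ≡ 0 at y ∈ {3}; common: {3}.
  x = 6: f ≡ 0 at y ∈ {1, 4}; g ≡ 0 at y ∈ {3}; common: ∅.
Collecting: common zeros = {(5, 3)}, so the count is 1.
Comparison with the Bézout bound: 1 ≤ 2 = deg(f)·deg(g), as expected for curves with no common component (the affine F_7-count falls short of the bound because intersections may lie at infinity, over extension fields, or carry multiplicity).


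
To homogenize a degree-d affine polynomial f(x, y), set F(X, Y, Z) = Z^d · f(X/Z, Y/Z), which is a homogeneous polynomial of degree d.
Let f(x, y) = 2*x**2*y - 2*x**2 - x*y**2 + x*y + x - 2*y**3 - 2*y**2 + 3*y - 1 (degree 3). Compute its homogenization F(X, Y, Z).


F(X, Y, Z) = 2*X**2*Y - 2*X**2*Z - X*Y**2 + X*Y*Z + X*Z**2 - 2*Y**3 - 2*Y**2*Z + 3*Y*Z**2 - Z**3

deg(f) = 3.
Substitute x = X/Z, y = Y/Z into f, then multiply by Z^3.
  monomial 2·x^2·y^1 ↦ 2·X^2·Y^1·Z^0.
  monomial -2·x^2·y^0 ↦ -2·X^2·Y^0·Z^1.
  monomial -1·x^1·y^2 ↦ -1·X^1·Y^2·Z^0.
  monomial 1·x^1·y^1 ↦ 1·X^1·Y^1·Z^1.
  monomial 1·x^1·y^0 ↦ 1·X^1·Y^0·Z^2.
  monomial -2·x^0·y^3 ↦ -2·X^0·Y^3·Z^0.
  monomial -2·x^0·y^2 ↦ -2·X^0·Y^2·Z^1.
  monomial 3·x^0·y^1 ↦ 3·X^0·Y^1·Z^2.
  monomial -1·x^0·y^0 ↦ -1·X^0·Y^0·Z^3.
Collecting: F(X, Y, Z) = 2*X**2*Y - 2*X**2*Z - X*Y**2 + X*Y*Z + X*Z**2 - 2*Y**3 - 2*Y**2*Z + 3*Y*Z**2 - Z**3.


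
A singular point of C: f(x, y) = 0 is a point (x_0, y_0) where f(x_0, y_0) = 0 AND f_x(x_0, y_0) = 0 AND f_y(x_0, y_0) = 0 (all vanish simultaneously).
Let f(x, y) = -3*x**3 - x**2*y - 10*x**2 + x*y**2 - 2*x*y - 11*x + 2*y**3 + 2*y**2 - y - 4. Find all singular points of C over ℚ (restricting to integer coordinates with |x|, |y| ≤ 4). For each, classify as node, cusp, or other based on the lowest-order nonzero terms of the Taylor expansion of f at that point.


Singular points: {(-1, 0)}; classification: node.

Compute partial derivatives:
  f_x = -9*x**2 - 2*x*y - 20*x + y**2 - 2*y - 11.
  f_y = -x**2 + 2*x*y - 2*x + 6*y**2 + 4*y - 1.
Scan x_0 ∈ {−4, ..., 4}. For each x_0, f_y(x_0, y) is a polynomial in y; find its integer roots y ∈ {−4, ..., 4}, then test f_x and f at those candidates.
  x = -4: f_y(-4, y) = 6*y**2 - 4*y - 9; no integer root y with |y| ≤ 4.
  x = -3: f_y(-3, y) = 6*y**2 - 2*y - 4; vanishes at y ∈ {1}. (-3, 1): f_x = -27 ≠ 0.
  x = -2: f_y(-2, y) = 6*y**2 - 1; no integer root y with |y| ≤ 4.
  x = -1: f_y(-1, y) = 6*y**2 + 2*y; vanishes at y ∈ {0}. (-1, 0): f_x = 0, f = 0 — SINGULAR.
  x = 0: f_y(0, y) = 6*y**2 + 4*y - 1; no integer root y with |y| ≤ 4.
  x = 1: f_y(1, y) = 6*y**2 + 6*y - 4; no integer root y with |y| ≤ 4.
  x = 2: f_y(2, y) = 6*y**2 + 8*y - 9; no integer root y with |y| ≤ 4.
  x = 3: f_y(3, y) = 6*y**2 + 10*y - 16; vanishes at y ∈ {1}. (3, 1): f_x = -159 ≠ 0.
  x = 4: f_y(4, y) = 6*y**2 + 12*y - 25; no integer root y with |y| ≤ 4.
Only singular point on the grid: (-1, 0).
Classify: substitute x = -1 + u, y = 0 + v and expand: f = -3*u**3 - u**2*v - u**2 + u*v**2 + 2*v**3 + v**2.
No constant or linear terms (consistent with a singular point). Quadratic part: -u**2 + v**2. Cubic part: -3*u**3 - u**2*v + u*v**2 + 2*v**3.
The quadratic part v**2 - u**2 = (v − u)(v + u) splits into two distinct linear factors, so there are two distinct tangent lines y − 0 = ±(x − -1) — this is a node (ordinary double point).
Classification: node.


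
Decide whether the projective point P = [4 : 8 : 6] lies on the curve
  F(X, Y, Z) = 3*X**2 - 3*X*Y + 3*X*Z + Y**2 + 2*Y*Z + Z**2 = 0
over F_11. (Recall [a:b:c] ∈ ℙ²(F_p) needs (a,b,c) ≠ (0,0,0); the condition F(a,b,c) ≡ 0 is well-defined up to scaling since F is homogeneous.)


F(4,8,6) ≡ 0 (mod 11); P is on the curve.

Evaluate F(4, 8, 6) term-by-term (mod 11).
  3*X**2 ↦ 3·16·1·1 = 48
  -3*X*Y ↦ -3·4·8·1 = -96
  3*X*Z ↦ 3·4·1·6 = 72
  Y**2 ↦ 1·1·64·1 = 64
  2*Y*Z ↦ 2·1·8·6 = 96
  Z**2 ↦ 1·1·1·36 = 36
Sum: F(4, 8, 6) = (48) + (-96) + (72) + (64) + (96) + (36) = 220.
Reducing mod 11: 220 ≡ 0 (mod 11).
Since F(a, b, c) ≡ 0 (mod 11), P lies on the curve.


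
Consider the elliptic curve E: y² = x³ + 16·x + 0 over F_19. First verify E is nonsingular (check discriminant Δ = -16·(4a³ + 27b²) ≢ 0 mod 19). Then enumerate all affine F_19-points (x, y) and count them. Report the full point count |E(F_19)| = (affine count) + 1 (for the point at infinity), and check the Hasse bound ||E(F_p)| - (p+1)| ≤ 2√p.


Affine points = {(0, 0), (1, 6), (1, 13), (10, 1), (10, 18), (11, 5), (11, 14), (12, 1), (12, 18), (13, 7), (13, 12), (14, 2), (14, 17), (15, 9), (15, 10), (16, 1), (16, 18), (17, 6), (17, 13)}; affine count = 19; |E(F_19)| = 20.

Discriminant check: Δ ∝ 4a³ + 27b² = 4·16³ + 27·0² = 4·4096 + 27·0 ≡ 6 (mod 19). Nonzero ⇒ E is nonsingular.
For each x ∈ F_19, compute rhs = x³ + 16·x + 0 mod 19, then count y ∈ F_19 with y² ≡ rhs.
  x = 0: rhs = 0, matching y values: 0 (1 points).
  x = 1: rhs = 17, matching y values: 6, 13 (2 points).
  x = 2: rhs = 2, matching y values: none (0 points).
  x = 3: rhs = 18, matching y values: none (0 points).
  x = 4: rhs = 14, matching y values: none (0 points).
  x = 5: rhs = 15, matching y values: none (0 points).
  x = 6: rhs = 8, matching y values: none (0 points).
  x = 7: rhs = 18, matching y values: none (0 points).
  x = 8: rhs = 13, matching y values: none (0 points).
  x = 9: rhs = 18, matching y values: none (0 points).
  x = 10: rhs = 1, matching y values: 1, 18 (2 points).
  x = 11: rhs = 6, matching y values: 5, 14 (2 points).
  x = 12: rhs = 1, matching y values: 1, 18 (2 points).
  x = 13: rhs = 11, matching y values: 7, 12 (2 points).
  x = 14: rhs = 4, matching y values: 2, 17 (2 points).
  x = 15: rhs = 5, matching y values: 9, 10 (2 points).
  x = 16: rhs = 1, matching y values: 1, 18 (2 points).
  x = 17: rhs = 17, matching y values: 6, 13 (2 points).
  x = 18: rhs = 2, matching y values: none (0 points).
Total affine count: 19.
Full point count |E(F_19)| = 19 + 1 = 20.
Hasse bound: |20 − (19+1)| = |0| = 0 ≤ 2√19 ≈ 8.7178 ✓.


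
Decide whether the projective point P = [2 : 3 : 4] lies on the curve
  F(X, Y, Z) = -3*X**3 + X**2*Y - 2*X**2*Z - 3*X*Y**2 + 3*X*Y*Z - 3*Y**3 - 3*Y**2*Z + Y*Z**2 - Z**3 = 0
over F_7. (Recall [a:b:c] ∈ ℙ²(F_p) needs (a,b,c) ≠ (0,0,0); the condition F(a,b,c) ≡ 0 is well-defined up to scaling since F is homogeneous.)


F(2,3,4) ≡ 0 (mod 7); P is on the curve.

Evaluate F(2, 3, 4) term-by-term (mod 7).
  -3*X**3 ↦ -3·8·1·1 = -24
  X**2*Y ↦ 1·4·3·1 = 12
  -2*X**2*Z ↦ -2·4·1·4 = -32
  -3*X*Y**2 ↦ -3·2·9·1 = -54
  3*X*Y*Z ↦ 3·2·3·4 = 72
  -3*Y**3 ↦ -3·1·27·1 = -81
  -3*Y**2*Z ↦ -3·1·9·4 = -108
  Y*Z**2 ↦ 1·1·3·16 = 48
  -Z**3 ↦ -1·1·1·64 = -64
Sum: F(2, 3, 4) = (-24) + (12) + (-32) + (-54) + (72) + (-81) + (-108) + (48) + (-64) = -231.
Reducing mod 7: -231 ≡ 0 (mod 7).
Since F(a, b, c) ≡ 0 (mod 7), P lies on the curve.


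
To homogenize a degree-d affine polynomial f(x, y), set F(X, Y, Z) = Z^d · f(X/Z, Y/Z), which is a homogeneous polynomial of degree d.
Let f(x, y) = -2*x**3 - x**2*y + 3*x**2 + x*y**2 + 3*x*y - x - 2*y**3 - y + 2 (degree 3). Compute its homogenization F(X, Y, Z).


F(X, Y, Z) = -2*X**3 - X**2*Y + 3*X**2*Z + X*Y**2 + 3*X*Y*Z - X*Z**2 - 2*Y**3 - Y*Z**2 + 2*Z**3

deg(f) = 3.
Substitute x = X/Z, y = Y/Z into f, then multiply by Z^3.
  monomial -2·x^3·y^0 ↦ -2·X^3·Y^0·Z^0.
  monomial -1·x^2·y^1 ↦ -1·X^2·Y^1·Z^0.
  monomial 3·x^2·y^0 ↦ 3·X^2·Y^0·Z^1.
  monomial 1·x^1·y^2 ↦ 1·X^1·Y^2·Z^0.
  monomial 3·x^1·y^1 ↦ 3·X^1·Y^1·Z^1.
  monomial -1·x^1·y^0 ↦ -1·X^1·Y^0·Z^2.
  monomial -2·x^0·y^3 ↦ -2·X^0·Y^3·Z^0.
  monomial -1·x^0·y^1 ↦ -1·X^0·Y^1·Z^2.
  monomial 2·x^0·y^0 ↦ 2·X^0·Y^0·Z^3.
Collecting: F(X, Y, Z) = -2*X**3 - X**2*Y + 3*X**2*Z + X*Y**2 + 3*X*Y*Z - X*Z**2 - 2*Y**3 - Y*Z**2 + 2*Z**3.


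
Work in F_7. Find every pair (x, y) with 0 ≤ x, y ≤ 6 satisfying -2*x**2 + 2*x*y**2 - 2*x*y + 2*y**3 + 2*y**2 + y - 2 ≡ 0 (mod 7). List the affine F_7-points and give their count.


Affine F_7-points: {(3, 3)}; count = 1.

For each of the 49 pairs (x, y) ∈ F_7², evaluate f(x, y) mod 7. Record the zeros.
  x = 0: [0↦5, 1↦3, 2↦3, 3↦3, 4↦1, 5↦2, 6↦4]  zeros at y ∈ ∅
  x = 1: [0↦3, 1↦1, 2↦5, 3↦6, 4↦2, 5↦5, 6↦6]  zeros at y ∈ ∅
  x = 2: [0↦4, 1↦2, 2↦3, 3↦5, 4↦6, 5↦4, 6↦4]  zeros at y ∈ ∅
  x = 3: [0↦1, 1↦6, 2↦4, 3↦0, 4↦6, 5↦6, 6↦5]  zeros at y ∈ {3}
  x = 4: [0↦1, 1↦6, 2↦1, 3↦5, 4↦2, 5↦4, 6↦2]  zeros at y ∈ ∅
  x = 5: [0↦4, 1↦2, 2↦1, 3↦6, 4↦1, 5↦5, 6↦2]  zeros at y ∈ ∅
  x = 6: [0↦3, 1↦1, 2↦4, 3↦3, 4↦3, 5↦2, 6↦5]  zeros at y ∈ ∅
Collecting zeros: affine points = {(3, 3)}.
Total count |C(F_7)_aff| = 1.
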